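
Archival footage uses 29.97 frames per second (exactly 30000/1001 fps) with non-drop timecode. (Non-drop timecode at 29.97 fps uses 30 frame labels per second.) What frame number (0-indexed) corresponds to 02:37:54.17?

Total seconds to the label: (2 × 3600 + 37 × 60 + 54) = 9474.
Frame index = 9474 × 30 + 17 = 284237.

284237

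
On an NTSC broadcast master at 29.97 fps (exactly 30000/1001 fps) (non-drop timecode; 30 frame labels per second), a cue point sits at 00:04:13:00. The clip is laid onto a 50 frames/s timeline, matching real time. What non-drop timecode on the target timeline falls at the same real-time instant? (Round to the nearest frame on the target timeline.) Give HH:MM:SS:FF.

00:04:13:13

Source frame index: (0×3600 + 4×60 + 13) × 30 + 0 = 7590.
Real time: 7590 / (30000/1001) = 253253/1000 s.
Target frame: (253253/1000) × (50) = 253253/20 ≈ 12662.650 → 12663.
At 50 labels/s: frame 12663 → 00:04:13:13.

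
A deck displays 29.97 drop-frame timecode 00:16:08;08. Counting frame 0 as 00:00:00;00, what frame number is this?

Complete 10-minute blocks: 1, each 17982 frames → 17982.
Remaining 6 whole minutes in the current block: 1800 + 5 × 1798 = 10790 frames.
Within the current minute: 8 × 30 + 8 − 2 = 246 (labels ;00/;01 skipped at this minute). Total = 17982 + 10790 + 246 = 29018.

29018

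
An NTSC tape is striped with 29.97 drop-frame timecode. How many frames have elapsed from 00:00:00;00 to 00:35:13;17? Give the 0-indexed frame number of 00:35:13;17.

63343

Complete 10-minute blocks: 3, each 17982 frames → 53946.
Remaining 5 whole minutes in the current block: 1800 + 4 × 1798 = 8992 frames.
Within the current minute: 13 × 30 + 17 − 2 = 405 (labels ;00/;01 skipped at this minute). Total = 53946 + 8992 + 405 = 63343.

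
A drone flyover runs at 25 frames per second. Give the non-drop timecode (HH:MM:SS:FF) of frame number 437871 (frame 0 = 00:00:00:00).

04:51:54:21

437871 ÷ 25 = 17514 full seconds, remainder 21 frames.
17514 s = 4 h 51 min 54 s.
Timecode: 04:51:54:21.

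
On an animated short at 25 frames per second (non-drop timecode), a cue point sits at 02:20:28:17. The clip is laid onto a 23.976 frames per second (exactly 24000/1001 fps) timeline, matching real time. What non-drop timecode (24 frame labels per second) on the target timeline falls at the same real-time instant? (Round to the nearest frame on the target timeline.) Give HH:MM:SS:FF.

02:20:20:06

Source frame index: (2×3600 + 20×60 + 28) × 25 + 17 = 210717.
Real time: 210717 / (25) = 210717/25 s.
Target frame: (210717/25) × (24000/1001) = 15560640/77 ≈ 202086.234 → 202086.
At 24 labels/s: frame 202086 → 02:20:20:06.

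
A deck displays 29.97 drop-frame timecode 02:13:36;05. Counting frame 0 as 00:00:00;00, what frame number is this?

As if non-drop at 30 labels/s: (2 × 3600 + 13 × 60 + 36) × 30 + 5 = 240485.
Minute boundaries passed: 133; those not divisible by 10: 133 − 13 = 120; dropped labels = 2 × 120 = 240.
Actual frame index = 240485 − 240 = 240245.

240245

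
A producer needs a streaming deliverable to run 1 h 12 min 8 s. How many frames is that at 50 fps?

216400 frames

1 h 12 min 8 s = 4328 s.
Frames = 4328 × 50 = 216400.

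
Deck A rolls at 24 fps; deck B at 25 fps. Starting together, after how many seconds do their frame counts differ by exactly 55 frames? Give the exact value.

55 seconds

The gap grows by |25 − 24| = 1 frame per second.
Time for a 55-frame gap: 55 ÷ (1) = 55 s.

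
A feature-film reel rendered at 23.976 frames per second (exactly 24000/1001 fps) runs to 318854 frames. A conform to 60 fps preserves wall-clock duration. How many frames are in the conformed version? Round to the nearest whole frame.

Frames at target rate = 318854 × (60) / (24000/1001) = 159586427/200 ≈ 797932.135.
Nearest whole frame: 797932.

797932 frames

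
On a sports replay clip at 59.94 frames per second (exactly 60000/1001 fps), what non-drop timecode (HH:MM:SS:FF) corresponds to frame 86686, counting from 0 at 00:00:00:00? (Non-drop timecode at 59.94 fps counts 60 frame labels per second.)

86686 ÷ 60 = 1444 full seconds, remainder 46 frames.
1444 s = 0 h 24 min 4 s.
Timecode: 00:24:04:46.

00:24:04:46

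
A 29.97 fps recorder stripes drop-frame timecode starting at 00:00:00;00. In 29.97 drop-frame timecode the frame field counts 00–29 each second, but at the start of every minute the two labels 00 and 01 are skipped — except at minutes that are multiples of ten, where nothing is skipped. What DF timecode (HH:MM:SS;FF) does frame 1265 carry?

Ten DF minutes hold 17982 frames, so frame 1265 lies in block 0 (frames 0–17981) with 1265 frames into that block.
The block's first minute is 1800 frames and the rest 1798 each; 1265 frames reaches minute 0, so 0 × 18 + 0 × 2 = 0 labels have been skipped so far.
Adding those back, label number 1265 + 0 = 1265 at 30 labels/s is 42 s + 5 f = 0 h 0 min 42 s frame 5, i.e. 00:00:42;05.

00:00:42;05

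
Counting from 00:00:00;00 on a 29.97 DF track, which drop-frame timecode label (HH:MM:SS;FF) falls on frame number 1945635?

18:01:59;11

Ten DF minutes hold 17982 frames, so frame 1945635 lies in block 108 (frames 1942056–1960037) with 3579 frames into that block.
The block's first minute is 1800 frames and the rest 1798 each; 3579 frames reaches minute 1, so 108 × 18 + 1 × 2 = 1946 labels have been skipped so far.
Adding those back, label number 1945635 + 1946 = 1947581 at 30 labels/s is 64919 s + 11 f = 18 h 1 min 59 s frame 11, i.e. 18:01:59;11.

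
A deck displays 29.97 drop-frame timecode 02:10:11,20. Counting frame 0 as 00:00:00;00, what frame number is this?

234116

Complete 10-minute blocks: 13, each 17982 frames → 233766.
Remaining 0 whole minutes in the current block: 0 frames.
Within the current minute: 11 × 30 + 20 = 350. Total = 233766 + 0 + 350 = 234116.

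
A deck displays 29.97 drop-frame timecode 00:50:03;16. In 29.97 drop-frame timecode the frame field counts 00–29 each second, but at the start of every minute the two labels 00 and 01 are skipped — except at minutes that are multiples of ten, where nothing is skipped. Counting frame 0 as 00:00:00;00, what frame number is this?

Complete 10-minute blocks: 5, each 17982 frames → 89910.
Remaining 0 whole minutes in the current block: 0 frames.
Within the current minute: 3 × 30 + 16 = 106. Total = 89910 + 0 + 106 = 90016.

90016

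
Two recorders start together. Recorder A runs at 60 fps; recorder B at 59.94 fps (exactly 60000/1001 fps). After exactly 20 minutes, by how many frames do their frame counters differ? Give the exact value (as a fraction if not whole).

72000/1001 frames

20 min = 1200 s.
A emits 60 × 1200 = 72000 frames; B emits 60000/1001 × 1200 = 72000000/1001.
Difference = 72000/1001 frames (≈ 71.9281); B is behind A.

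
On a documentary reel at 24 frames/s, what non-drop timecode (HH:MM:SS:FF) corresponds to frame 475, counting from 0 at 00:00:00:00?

00:00:19:19

475 ÷ 24 = 19 full seconds, remainder 19 frames.
19 s = 0 h 0 min 19 s.
Timecode: 00:00:19:19.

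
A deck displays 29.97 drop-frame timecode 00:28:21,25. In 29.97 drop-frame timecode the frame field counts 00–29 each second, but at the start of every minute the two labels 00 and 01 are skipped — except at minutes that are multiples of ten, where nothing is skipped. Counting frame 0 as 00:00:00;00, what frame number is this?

As if non-drop at 30 labels/s: (0 × 3600 + 28 × 60 + 21) × 30 + 25 = 51055.
Minute boundaries passed: 28; those not divisible by 10: 28 − 2 = 26; dropped labels = 2 × 26 = 52.
Actual frame index = 51055 − 52 = 51003.

51003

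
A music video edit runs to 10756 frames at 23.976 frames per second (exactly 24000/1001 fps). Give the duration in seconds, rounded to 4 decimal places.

448.6148 seconds

Running time = 10756 × 1001/24000 = 2691689/6000 s ≈ 448.6148 s.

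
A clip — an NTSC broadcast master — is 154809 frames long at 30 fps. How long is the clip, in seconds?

Running time = 154809 / (30) = 5160.3 s.

5160.3 seconds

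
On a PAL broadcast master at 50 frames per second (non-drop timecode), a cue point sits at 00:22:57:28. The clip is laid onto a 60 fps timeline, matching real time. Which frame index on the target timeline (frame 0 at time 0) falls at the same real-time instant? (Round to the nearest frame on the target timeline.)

Source frame index: (0×3600 + 22×60 + 57) × 50 + 28 = 68878.
Real time: 68878 / (50) = 34439/25 s.
Target frame: (34439/25) × (60) = 413268/5 ≈ 82653.600 → 82654.

frame 82654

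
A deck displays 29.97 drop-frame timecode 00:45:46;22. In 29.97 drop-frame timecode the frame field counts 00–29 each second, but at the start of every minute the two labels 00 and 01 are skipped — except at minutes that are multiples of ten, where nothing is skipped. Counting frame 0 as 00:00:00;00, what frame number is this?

82320

Complete 10-minute blocks: 4, each 17982 frames → 71928.
Remaining 5 whole minutes in the current block: 1800 + 4 × 1798 = 8992 frames.
Within the current minute: 46 × 30 + 22 − 2 = 1400 (labels ;00/;01 skipped at this minute). Total = 71928 + 8992 + 1400 = 82320.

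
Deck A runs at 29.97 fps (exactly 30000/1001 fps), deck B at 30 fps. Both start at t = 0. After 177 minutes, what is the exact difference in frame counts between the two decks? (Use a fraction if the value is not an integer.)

318600/1001 frames

177 min = 10620 s.
A emits 30000/1001 × 10620 = 318600000/1001 frames; B emits 30 × 10620 = 318600.
Difference = 318600/1001 frames (≈ 318.2817); B is ahead of A.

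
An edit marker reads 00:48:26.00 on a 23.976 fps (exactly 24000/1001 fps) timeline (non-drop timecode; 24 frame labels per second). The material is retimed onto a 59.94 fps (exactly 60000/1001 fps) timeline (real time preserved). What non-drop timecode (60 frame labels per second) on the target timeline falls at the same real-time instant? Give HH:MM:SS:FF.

Source frame index: (0×3600 + 48×60 + 26) × 24 + 0 = 69744.
Real time: 69744 / (24000/1001) = 1454453/500 s.
Target frame: (1454453/500) × (60000/1001) = 174360.
At 60 labels/s: frame 174360 → 00:48:26:00.

00:48:26:00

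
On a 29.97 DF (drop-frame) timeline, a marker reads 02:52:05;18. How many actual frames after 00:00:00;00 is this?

309458

Complete 10-minute blocks: 17, each 17982 frames → 305694.
Remaining 2 whole minutes in the current block: 1800 + 1 × 1798 = 3598 frames.
Within the current minute: 5 × 30 + 18 − 2 = 166 (labels ;00/;01 skipped at this minute). Total = 305694 + 3598 + 166 = 309458.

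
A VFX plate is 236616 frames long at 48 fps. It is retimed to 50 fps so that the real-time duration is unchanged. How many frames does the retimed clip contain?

246475 frames

Target frames = source frames × (target rate / source rate) = 236616 × (50)/(48) = 236616 × 25/24 = 246475.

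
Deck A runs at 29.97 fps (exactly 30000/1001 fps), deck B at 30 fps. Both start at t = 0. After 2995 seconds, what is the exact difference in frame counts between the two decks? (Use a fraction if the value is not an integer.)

89850/1001 frames

A emits 30000/1001 × 2995 = 89850000/1001 frames; B emits 30 × 2995 = 89850.
Difference = 89850/1001 frames (≈ 89.7602); B is ahead of A.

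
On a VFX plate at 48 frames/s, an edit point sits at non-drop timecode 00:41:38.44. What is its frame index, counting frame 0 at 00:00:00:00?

Total seconds to the label: (0 × 3600 + 41 × 60 + 38) = 2498.
Frame index = 2498 × 48 + 44 = 119948.

119948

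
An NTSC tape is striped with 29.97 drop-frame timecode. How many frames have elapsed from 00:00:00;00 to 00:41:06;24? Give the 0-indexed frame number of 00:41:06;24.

73930

As if non-drop at 30 labels/s: (0 × 3600 + 41 × 60 + 6) × 30 + 24 = 74004.
Minute boundaries passed: 41; those not divisible by 10: 41 − 4 = 37; dropped labels = 2 × 37 = 74.
Actual frame index = 74004 − 74 = 73930.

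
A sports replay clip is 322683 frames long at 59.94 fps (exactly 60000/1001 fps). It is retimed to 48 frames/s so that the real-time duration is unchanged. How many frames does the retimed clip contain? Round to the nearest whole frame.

Frames at target rate = 322683 × (48) / (60000/1001) = 323005683/1250 ≈ 258404.546.
Nearest whole frame: 258405.

258405 frames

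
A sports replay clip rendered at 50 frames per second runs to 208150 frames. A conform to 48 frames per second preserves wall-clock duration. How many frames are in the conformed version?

Target frames = source frames × (target rate / source rate) = 208150 × (48)/(50) = 208150 × 24/25 = 199824.

199824 frames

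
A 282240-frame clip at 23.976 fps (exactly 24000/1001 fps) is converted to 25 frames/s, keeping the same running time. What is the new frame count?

294294 frames

Target frames = source frames × (target rate / source rate) = 282240 × (25)/(24000/1001) = 282240 × 1001/960 = 294294.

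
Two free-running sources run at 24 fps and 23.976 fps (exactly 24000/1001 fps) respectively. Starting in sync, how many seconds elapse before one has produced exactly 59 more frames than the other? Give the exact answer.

The gap grows by |24000/1001 − 24| = 24/1001 frames per second.
Time for a 59-frame gap: 59 ÷ (24/1001) = 59059/24 s.

59059/24 seconds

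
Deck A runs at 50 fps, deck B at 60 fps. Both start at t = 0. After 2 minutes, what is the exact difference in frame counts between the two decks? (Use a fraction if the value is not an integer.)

2 min = 120 s.
A emits 50 × 120 = 6000 frames; B emits 60 × 120 = 7200.
Difference = 1200 frames; B is ahead of A.

1200 frames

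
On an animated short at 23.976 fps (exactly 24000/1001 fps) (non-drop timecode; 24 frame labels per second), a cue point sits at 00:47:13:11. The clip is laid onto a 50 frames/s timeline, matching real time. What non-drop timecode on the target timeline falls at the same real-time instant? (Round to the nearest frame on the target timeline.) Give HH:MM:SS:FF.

00:47:16:15

Source frame index: (0×3600 + 47×60 + 13) × 24 + 11 = 68003.
Real time: 68003 / (24000/1001) = 68071003/24000 s.
Target frame: (68071003/24000) × (50) = 68071003/480 ≈ 141814.590 → 141815.
At 50 labels/s: frame 141815 → 00:47:16:15.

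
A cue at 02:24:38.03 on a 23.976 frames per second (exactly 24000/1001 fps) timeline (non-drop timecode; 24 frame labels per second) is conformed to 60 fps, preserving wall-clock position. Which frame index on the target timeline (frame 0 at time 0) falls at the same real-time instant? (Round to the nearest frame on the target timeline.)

Source frame index: (2×3600 + 24×60 + 38) × 24 + 3 = 208275.
Real time: 208275 / (24000/1001) = 2779777/320 s.
Target frame: (2779777/320) × (60) = 8339331/16 ≈ 521208.188 → 521208.

frame 521208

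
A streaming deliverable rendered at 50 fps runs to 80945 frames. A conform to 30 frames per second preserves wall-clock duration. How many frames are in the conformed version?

Target frames = source frames × (target rate / source rate) = 80945 × (30)/(50) = 80945 × 3/5 = 48567.

48567 frames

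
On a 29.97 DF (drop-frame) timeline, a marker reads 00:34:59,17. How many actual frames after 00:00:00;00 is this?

As if non-drop at 30 labels/s: (0 × 3600 + 34 × 60 + 59) × 30 + 17 = 62987.
Minute boundaries passed: 34; those not divisible by 10: 34 − 3 = 31; dropped labels = 2 × 31 = 62.
Actual frame index = 62987 − 62 = 62925.

62925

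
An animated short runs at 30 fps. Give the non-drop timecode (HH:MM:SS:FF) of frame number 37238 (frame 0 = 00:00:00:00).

37238 ÷ 30 = 1241 full seconds, remainder 8 frames.
1241 s = 0 h 20 min 41 s.
Timecode: 00:20:41:08.

00:20:41:08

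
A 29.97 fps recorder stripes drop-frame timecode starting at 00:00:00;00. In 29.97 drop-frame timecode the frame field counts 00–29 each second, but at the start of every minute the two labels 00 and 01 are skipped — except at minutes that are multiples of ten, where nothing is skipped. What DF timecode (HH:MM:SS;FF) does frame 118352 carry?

01:05:49;00

Each 10-minute DF block holds 10 × 60 × 30 − 9 × 2 = 17982 frames. 118352 ÷ 17982 → 6 full blocks, remainder 10460.
Within the partial block the first minute is 1800 frames and each further minute 1798, so 5 further minute boundaries passed. Total skipped labels = 18 × 6 + 2 × 5 = 118.
Non-drop label index = 118352 + 118 = 118470; at 30 labels/s that is 01:05:49:00, i.e. DF 01:05:49;00.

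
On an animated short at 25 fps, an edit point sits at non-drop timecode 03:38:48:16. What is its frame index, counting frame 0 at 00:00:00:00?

Total seconds to the label: (3 × 3600 + 38 × 60 + 48) = 13128.
Frame index = 13128 × 25 + 16 = 328216.

frame 328216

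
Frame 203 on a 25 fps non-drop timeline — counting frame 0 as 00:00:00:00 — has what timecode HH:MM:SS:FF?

203 ÷ 25 = 8 full seconds, remainder 3 frames.
8 s = 0 h 0 min 8 s.
Timecode: 00:00:08:03.

00:00:08:03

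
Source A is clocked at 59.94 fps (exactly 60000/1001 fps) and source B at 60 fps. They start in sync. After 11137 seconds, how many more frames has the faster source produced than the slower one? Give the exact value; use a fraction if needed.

95460/143 frames

A emits 60000/1001 × 11137 = 95460000/143 frames; B emits 60 × 11137 = 668220.
Difference = 95460/143 frames (≈ 667.5524); B is ahead of A.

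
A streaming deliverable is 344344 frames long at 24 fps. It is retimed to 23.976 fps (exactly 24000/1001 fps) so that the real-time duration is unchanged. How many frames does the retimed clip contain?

344000 frames

Target frames = source frames × (target rate / source rate) = 344344 × (24000/1001)/(24) = 344344 × 1000/1001 = 344000.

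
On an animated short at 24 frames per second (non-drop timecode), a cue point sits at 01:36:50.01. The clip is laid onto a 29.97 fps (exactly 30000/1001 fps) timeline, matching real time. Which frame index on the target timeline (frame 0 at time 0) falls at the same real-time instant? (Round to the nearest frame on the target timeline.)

Source frame index: (1×3600 + 36×60 + 50) × 24 + 1 = 139441.
Real time: 139441 / (24) = 139441/24 s.
Target frame: (139441/24) × (30000/1001) = 174301250/1001 ≈ 174127.123 → 174127.

frame 174127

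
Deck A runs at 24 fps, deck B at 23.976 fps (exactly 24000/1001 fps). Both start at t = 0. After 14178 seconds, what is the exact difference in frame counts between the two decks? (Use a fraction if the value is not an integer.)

340272/1001 frames

A emits 24 × 14178 = 340272 frames; B emits 24000/1001 × 14178 = 340272000/1001.
Difference = 340272/1001 frames (≈ 339.9321); B is behind A.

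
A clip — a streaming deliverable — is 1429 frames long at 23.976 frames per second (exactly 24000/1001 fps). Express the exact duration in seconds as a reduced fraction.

Running time = 1429 ÷ (24000/1001) = 1429 × 1001/24000 = 1430429/24000 s.

1430429/24000 seconds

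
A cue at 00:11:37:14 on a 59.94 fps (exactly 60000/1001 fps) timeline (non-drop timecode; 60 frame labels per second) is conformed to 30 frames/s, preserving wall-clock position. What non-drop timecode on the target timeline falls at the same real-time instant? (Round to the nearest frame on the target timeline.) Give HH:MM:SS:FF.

00:11:37:28

Source frame index: (0×3600 + 11×60 + 37) × 60 + 14 = 41834.
Real time: 41834 / (60000/1001) = 20937917/30000 s.
Target frame: (20937917/30000) × (30) = 20937917/1000 ≈ 20937.917 → 20938.
At 30 labels/s: frame 20938 → 00:11:37:28.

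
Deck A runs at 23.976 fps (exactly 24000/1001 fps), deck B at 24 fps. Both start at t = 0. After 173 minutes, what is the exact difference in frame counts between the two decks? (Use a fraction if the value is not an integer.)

173 min = 10380 s.
A emits 24000/1001 × 10380 = 249120000/1001 frames; B emits 24 × 10380 = 249120.
Difference = 249120/1001 frames (≈ 248.8711); B is ahead of A.

249120/1001 frames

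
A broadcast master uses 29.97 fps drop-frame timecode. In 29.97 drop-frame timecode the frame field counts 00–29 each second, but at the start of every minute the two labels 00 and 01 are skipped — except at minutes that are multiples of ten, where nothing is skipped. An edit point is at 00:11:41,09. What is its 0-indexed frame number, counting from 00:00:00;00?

Complete 10-minute blocks: 1, each 17982 frames → 17982.
Remaining 1 whole minute in the current block: 1800 + 0 × 1798 = 1800 frames.
Within the current minute: 41 × 30 + 9 − 2 = 1237 (labels ;00/;01 skipped at this minute). Total = 17982 + 1800 + 1237 = 21019.

21019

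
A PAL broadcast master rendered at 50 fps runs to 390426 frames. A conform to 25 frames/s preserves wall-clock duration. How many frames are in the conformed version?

Target frames = source frames × (target rate / source rate) = 390426 × (25)/(50) = 390426 × 1/2 = 195213.

195213 frames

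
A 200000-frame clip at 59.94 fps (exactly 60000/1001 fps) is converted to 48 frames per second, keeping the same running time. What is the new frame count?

160160 frames

Target frames = source frames × (target rate / source rate) = 200000 × (48)/(60000/1001) = 200000 × 1001/1250 = 160160.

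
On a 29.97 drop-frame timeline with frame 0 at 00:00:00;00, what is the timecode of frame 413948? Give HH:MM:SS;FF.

Ten DF minutes hold 17982 frames, so frame 413948 lies in block 23 (frames 413586–431567) with 362 frames into that block.
The block's first minute is 1800 frames and the rest 1798 each; 362 frames reaches minute 0, so 23 × 18 + 0 × 2 = 414 labels have been skipped so far.
Adding those back, label number 413948 + 414 = 414362 at 30 labels/s is 13812 s + 2 f = 3 h 50 min 12 s frame 2, i.e. 03:50:12;02.

03:50:12;02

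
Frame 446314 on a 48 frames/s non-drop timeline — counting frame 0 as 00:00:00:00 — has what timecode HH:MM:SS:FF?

02:34:58:10

446314 ÷ 48 = 9298 full seconds, remainder 10 frames.
9298 s = 2 h 34 min 58 s.
Timecode: 02:34:58:10.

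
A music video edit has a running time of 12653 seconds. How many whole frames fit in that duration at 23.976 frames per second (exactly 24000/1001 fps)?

Frames = 12653 × 24000/1001 = 303672000/1001 ≈ 303368.6314.
Complete frames: 303368.

303368 frames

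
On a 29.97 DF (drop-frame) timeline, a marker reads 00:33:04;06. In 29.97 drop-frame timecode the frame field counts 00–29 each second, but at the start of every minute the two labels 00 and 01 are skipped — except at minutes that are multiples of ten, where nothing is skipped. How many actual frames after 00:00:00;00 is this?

Complete 10-minute blocks: 3, each 17982 frames → 53946.
Remaining 3 whole minutes in the current block: 1800 + 2 × 1798 = 5396 frames.
Within the current minute: 4 × 30 + 6 − 2 = 124 (labels ;00/;01 skipped at this minute). Total = 53946 + 5396 + 124 = 59466.

59466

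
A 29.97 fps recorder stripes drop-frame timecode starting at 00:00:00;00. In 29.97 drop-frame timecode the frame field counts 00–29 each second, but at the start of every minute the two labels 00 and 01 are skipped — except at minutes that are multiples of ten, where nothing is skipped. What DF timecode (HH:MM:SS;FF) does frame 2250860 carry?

20:51:43;22

Ten DF minutes hold 17982 frames, so frame 2250860 lies in block 125 (frames 2247750–2265731) with 3110 frames into that block.
The block's first minute is 1800 frames and the rest 1798 each; 3110 frames reaches minute 1, so 125 × 18 + 1 × 2 = 2252 labels have been skipped so far.
Adding those back, label number 2250860 + 2252 = 2253112 at 30 labels/s is 75103 s + 22 f = 20 h 51 min 43 s frame 22, i.e. 20:51:43;22.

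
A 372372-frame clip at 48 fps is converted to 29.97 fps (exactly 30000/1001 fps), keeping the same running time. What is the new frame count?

232500 frames

Target frames = source frames × (target rate / source rate) = 372372 × (30000/1001)/(48) = 372372 × 625/1001 = 232500.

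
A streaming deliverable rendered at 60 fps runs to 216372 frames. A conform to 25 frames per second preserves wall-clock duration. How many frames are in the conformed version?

90155 frames

Target frames = source frames × (target rate / source rate) = 216372 × (25)/(60) = 216372 × 5/12 = 90155.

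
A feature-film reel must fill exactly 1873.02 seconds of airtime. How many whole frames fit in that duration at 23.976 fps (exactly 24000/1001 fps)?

44907 frames

Frames = 1873.02 × 24000/1001 = 44952480/1001 ≈ 44907.5724.
Complete frames: 44907.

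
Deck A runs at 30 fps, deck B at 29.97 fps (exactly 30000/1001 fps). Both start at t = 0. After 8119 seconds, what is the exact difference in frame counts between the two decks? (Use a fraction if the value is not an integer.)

A emits 30 × 8119 = 243570 frames; B emits 30000/1001 × 8119 = 243570000/1001.
Difference = 243570/1001 frames (≈ 243.3267); B is behind A.

243570/1001 frames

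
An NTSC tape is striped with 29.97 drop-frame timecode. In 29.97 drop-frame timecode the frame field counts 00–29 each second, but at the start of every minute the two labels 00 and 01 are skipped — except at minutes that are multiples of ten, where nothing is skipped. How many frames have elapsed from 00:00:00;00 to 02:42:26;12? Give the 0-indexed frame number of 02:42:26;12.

Complete 10-minute blocks: 16, each 17982 frames → 287712.
Remaining 2 whole minutes in the current block: 1800 + 1 × 1798 = 3598 frames.
Within the current minute: 26 × 30 + 12 − 2 = 790 (labels ;00/;01 skipped at this minute). Total = 287712 + 3598 + 790 = 292100.

292100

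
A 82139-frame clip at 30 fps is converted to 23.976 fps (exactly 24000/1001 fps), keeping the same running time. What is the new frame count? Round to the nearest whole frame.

Frames at target rate = 82139 × (24000/1001) / (30) = 65711200/1001 ≈ 65645.554.
Nearest whole frame: 65646.

65646 frames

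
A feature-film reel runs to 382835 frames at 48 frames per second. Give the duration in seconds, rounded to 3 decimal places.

7975.729 seconds

Running time = 382835 × 1/48 = 382835/48 s ≈ 7975.729 s.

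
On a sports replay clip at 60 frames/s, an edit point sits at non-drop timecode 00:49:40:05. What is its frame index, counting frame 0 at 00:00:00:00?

Total seconds to the label: (0 × 3600 + 49 × 60 + 40) = 2980.
Frame index = 2980 × 60 + 5 = 178805.

178805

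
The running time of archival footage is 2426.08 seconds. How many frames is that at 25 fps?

Frames = 2426.08 × 25 = 60652.

60652 frames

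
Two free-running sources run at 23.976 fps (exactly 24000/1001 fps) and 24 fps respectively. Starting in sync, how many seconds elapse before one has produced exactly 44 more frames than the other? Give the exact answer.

The gap grows by |24 − 24000/1001| = 24/1001 frames per second.
Time for a 44-frame gap: 44 ÷ (24/1001) = 11011/6 s.

11011/6 seconds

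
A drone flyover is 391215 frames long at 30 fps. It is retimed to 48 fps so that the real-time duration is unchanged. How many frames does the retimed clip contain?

625944 frames

Target frames = source frames × (target rate / source rate) = 391215 × (48)/(30) = 391215 × 8/5 = 625944.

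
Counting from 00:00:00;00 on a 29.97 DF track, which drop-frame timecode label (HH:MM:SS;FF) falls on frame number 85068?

00:47:18;14

Each 10-minute DF block holds 10 × 60 × 30 − 9 × 2 = 17982 frames. 85068 ÷ 17982 → 4 full blocks, remainder 13140.
Within the partial block the first minute is 1800 frames and each further minute 1798, so 7 further minute boundaries passed. Total skipped labels = 18 × 4 + 2 × 7 = 86.
Non-drop label index = 85068 + 86 = 85154; at 30 labels/s that is 00:47:18:14, i.e. DF 00:47:18;14.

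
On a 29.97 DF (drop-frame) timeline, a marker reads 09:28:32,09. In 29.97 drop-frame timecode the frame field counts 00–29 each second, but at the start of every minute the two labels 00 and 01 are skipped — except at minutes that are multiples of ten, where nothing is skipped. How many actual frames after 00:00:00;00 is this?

As if non-drop at 30 labels/s: (9 × 3600 + 28 × 60 + 32) × 30 + 9 = 1023369.
Minute boundaries passed: 568; those not divisible by 10: 568 − 56 = 512; dropped labels = 2 × 512 = 1024.
Actual frame index = 1023369 − 1024 = 1022345.

1022345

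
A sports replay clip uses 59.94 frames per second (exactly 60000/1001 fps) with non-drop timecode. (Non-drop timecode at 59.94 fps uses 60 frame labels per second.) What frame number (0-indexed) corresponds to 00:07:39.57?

Total seconds to the label: (0 × 3600 + 7 × 60 + 39) = 459.
Frame index = 459 × 60 + 57 = 27597.

27597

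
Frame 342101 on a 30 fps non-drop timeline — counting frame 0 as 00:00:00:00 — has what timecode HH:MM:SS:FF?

342101 ÷ 30 = 11403 full seconds, remainder 11 frames.
11403 s = 3 h 10 min 3 s.
Timecode: 03:10:03:11.

03:10:03:11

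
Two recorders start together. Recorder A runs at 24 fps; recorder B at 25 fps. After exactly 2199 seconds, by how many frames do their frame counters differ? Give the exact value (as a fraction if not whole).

A emits 24 × 2199 = 52776 frames; B emits 25 × 2199 = 54975.
Difference = 2199 frames; B is ahead of A.

2199 frames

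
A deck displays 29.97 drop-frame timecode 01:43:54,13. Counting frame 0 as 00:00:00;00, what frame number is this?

186847

As if non-drop at 30 labels/s: (1 × 3600 + 43 × 60 + 54) × 30 + 13 = 187033.
Minute boundaries passed: 103; those not divisible by 10: 103 − 10 = 93; dropped labels = 2 × 93 = 186.
Actual frame index = 187033 − 186 = 186847.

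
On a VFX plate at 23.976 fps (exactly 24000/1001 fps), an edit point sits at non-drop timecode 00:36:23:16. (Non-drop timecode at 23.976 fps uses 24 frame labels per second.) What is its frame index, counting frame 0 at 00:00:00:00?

frame 52408

Total seconds to the label: (0 × 3600 + 36 × 60 + 23) = 2183.
Frame index = 2183 × 24 + 16 = 52408.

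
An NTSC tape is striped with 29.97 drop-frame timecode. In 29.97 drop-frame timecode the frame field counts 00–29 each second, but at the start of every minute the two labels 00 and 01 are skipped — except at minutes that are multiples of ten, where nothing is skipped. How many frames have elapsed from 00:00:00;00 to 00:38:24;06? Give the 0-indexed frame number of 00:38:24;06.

69056

As if non-drop at 30 labels/s: (0 × 3600 + 38 × 60 + 24) × 30 + 6 = 69126.
Minute boundaries passed: 38; those not divisible by 10: 38 − 3 = 35; dropped labels = 2 × 35 = 70.
Actual frame index = 69126 − 70 = 69056.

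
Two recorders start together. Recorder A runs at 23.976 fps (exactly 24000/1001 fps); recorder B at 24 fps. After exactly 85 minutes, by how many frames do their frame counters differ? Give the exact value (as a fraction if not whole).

85 min = 5100 s.
A emits 24000/1001 × 5100 = 122400000/1001 frames; B emits 24 × 5100 = 122400.
Difference = 122400/1001 frames (≈ 122.2777); B is ahead of A.

122400/1001 frames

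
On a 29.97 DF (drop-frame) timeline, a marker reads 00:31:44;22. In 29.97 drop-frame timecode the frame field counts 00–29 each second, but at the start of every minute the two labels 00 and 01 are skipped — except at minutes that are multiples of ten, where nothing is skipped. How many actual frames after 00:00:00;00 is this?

57086

Complete 10-minute blocks: 3, each 17982 frames → 53946.
Remaining 1 whole minute in the current block: 1800 + 0 × 1798 = 1800 frames.
Within the current minute: 44 × 30 + 22 − 2 = 1340 (labels ;00/;01 skipped at this minute). Total = 53946 + 1800 + 1340 = 57086.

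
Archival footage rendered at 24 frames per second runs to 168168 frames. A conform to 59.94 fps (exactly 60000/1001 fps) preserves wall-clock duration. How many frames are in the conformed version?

Target frames = source frames × (target rate / source rate) = 168168 × (60000/1001)/(24) = 168168 × 2500/1001 = 420000.

420000 frames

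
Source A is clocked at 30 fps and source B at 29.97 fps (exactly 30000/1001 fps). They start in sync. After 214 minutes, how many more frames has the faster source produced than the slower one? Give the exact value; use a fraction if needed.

385200/1001 frames

214 min = 12840 s.
A emits 30 × 12840 = 385200 frames; B emits 30000/1001 × 12840 = 385200000/1001.
Difference = 385200/1001 frames (≈ 384.8152); B is behind A.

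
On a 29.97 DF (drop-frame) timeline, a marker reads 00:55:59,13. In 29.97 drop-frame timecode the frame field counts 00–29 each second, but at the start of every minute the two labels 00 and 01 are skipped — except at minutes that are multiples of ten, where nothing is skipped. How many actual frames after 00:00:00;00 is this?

100683

Complete 10-minute blocks: 5, each 17982 frames → 89910.
Remaining 5 whole minutes in the current block: 1800 + 4 × 1798 = 8992 frames.
Within the current minute: 59 × 30 + 13 − 2 = 1781 (labels ;00/;01 skipped at this minute). Total = 89910 + 8992 + 1781 = 100683.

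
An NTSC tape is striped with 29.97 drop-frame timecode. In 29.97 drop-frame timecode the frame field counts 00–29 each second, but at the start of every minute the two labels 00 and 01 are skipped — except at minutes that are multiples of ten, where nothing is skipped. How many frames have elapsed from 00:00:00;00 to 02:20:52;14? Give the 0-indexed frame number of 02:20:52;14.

As if non-drop at 30 labels/s: (2 × 3600 + 20 × 60 + 52) × 30 + 14 = 253574.
Minute boundaries passed: 140; those not divisible by 10: 140 − 14 = 126; dropped labels = 2 × 126 = 252.
Actual frame index = 253574 − 252 = 253322.

253322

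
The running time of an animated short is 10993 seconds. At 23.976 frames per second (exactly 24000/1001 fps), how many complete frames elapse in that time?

Frames = 10993 × 24000/1001 = 263832000/1001 ≈ 263568.4316.
Complete frames: 263568.

263568 frames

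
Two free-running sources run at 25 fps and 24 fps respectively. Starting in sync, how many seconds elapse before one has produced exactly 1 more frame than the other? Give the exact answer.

The gap grows by |24 − 25| = 1 frame per second.
Time for a 1-frame gap: 1 ÷ (1) = 1 s.

1 seconds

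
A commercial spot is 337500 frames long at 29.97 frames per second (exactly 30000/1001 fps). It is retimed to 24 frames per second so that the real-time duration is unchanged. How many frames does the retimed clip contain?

Target frames = source frames × (target rate / source rate) = 337500 × (24)/(30000/1001) = 337500 × 1001/1250 = 270270.

270270 frames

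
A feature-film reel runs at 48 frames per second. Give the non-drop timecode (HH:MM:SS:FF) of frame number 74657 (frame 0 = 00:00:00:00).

74657 ÷ 48 = 1555 full seconds, remainder 17 frames.
1555 s = 0 h 25 min 55 s.
Timecode: 00:25:55:17.

00:25:55:17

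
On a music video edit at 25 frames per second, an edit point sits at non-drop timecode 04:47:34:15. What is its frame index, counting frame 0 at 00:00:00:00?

Total seconds to the label: (4 × 3600 + 47 × 60 + 34) = 17254.
Frame index = 17254 × 25 + 15 = 431365.

431365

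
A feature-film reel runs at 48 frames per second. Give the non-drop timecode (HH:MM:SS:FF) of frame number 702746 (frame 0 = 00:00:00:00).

702746 ÷ 48 = 14640 full seconds, remainder 26 frames.
14640 s = 4 h 4 min 0 s.
Timecode: 04:04:00:26.

04:04:00:26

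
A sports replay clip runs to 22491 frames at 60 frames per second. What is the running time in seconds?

Running time = 22491 / (60) = 374.85 s.

374.85 seconds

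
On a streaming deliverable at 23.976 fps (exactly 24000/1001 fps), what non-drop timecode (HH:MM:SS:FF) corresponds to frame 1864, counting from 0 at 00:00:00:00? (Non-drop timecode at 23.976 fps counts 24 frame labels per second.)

1864 ÷ 24 = 77 full seconds, remainder 16 frames.
77 s = 0 h 1 min 17 s.
Timecode: 00:01:17:16.

00:01:17:16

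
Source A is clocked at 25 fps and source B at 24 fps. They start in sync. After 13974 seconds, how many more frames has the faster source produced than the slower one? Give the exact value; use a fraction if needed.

13974 frames

A emits 25 × 13974 = 349350 frames; B emits 24 × 13974 = 335376.
Difference = 13974 frames; B is behind A.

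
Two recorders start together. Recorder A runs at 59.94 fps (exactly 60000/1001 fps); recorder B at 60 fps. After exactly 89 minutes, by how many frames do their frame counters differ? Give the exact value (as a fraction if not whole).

89 min = 5340 s.
A emits 60000/1001 × 5340 = 320400000/1001 frames; B emits 60 × 5340 = 320400.
Difference = 320400/1001 frames (≈ 320.0799); B is ahead of A.

320400/1001 frames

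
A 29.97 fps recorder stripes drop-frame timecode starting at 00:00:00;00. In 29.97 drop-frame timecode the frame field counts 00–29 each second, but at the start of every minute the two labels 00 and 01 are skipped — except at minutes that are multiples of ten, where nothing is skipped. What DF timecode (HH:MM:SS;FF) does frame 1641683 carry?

Each 10-minute DF block holds 10 × 60 × 30 − 9 × 2 = 17982 frames. 1641683 ÷ 17982 → 91 full blocks, remainder 5321.
Within the partial block the first minute is 1800 frames and each further minute 1798, so 2 further minute boundaries passed. Total skipped labels = 18 × 91 + 2 × 2 = 1642.
Non-drop label index = 1641683 + 1642 = 1643325; at 30 labels/s that is 15:12:57:15, i.e. DF 15:12:57;15.

15:12:57;15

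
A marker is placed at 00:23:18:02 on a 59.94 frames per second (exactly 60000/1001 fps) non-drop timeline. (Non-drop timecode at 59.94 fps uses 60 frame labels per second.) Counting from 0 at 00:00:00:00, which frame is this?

frame 83882

Total seconds to the label: (0 × 3600 + 23 × 60 + 18) = 1398.
Frame index = 1398 × 60 + 2 = 83882.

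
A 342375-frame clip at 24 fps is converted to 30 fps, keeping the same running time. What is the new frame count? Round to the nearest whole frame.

Frames at target rate = 342375 × (30) / (24) = 1711875/4 ≈ 427968.750.
Nearest whole frame: 427969.

427969 frames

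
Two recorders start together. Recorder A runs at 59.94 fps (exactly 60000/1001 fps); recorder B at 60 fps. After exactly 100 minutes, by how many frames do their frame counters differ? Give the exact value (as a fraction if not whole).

100 min = 6000 s.
A emits 60000/1001 × 6000 = 360000000/1001 frames; B emits 60 × 6000 = 360000.
Difference = 360000/1001 frames (≈ 359.6404); B is ahead of A.

360000/1001 frames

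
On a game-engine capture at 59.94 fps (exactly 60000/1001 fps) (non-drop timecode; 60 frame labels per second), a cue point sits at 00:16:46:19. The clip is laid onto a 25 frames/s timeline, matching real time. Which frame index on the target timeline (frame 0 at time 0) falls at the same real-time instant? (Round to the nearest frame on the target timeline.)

frame 25183

Source frame index: (0×3600 + 16×60 + 46) × 60 + 19 = 60379.
Real time: 60379 / (60000/1001) = 60439379/60000 s.
Target frame: (60439379/60000) × (25) = 60439379/2400 ≈ 25183.075 → 25183.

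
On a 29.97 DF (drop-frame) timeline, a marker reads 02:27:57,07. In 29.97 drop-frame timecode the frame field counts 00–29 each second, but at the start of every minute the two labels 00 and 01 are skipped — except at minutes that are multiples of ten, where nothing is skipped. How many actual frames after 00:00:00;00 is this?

As if non-drop at 30 labels/s: (2 × 3600 + 27 × 60 + 57) × 30 + 7 = 266317.
Minute boundaries passed: 147; those not divisible by 10: 147 − 14 = 133; dropped labels = 2 × 133 = 266.
Actual frame index = 266317 − 266 = 266051.

266051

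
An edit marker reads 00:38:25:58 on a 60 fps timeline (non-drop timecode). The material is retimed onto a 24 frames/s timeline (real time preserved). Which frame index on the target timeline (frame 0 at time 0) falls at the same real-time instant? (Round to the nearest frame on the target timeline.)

Source frame index: (0×3600 + 38×60 + 25) × 60 + 58 = 138358.
Real time: 138358 / (60) = 69179/30 s.
Target frame: (69179/30) × (24) = 276716/5 ≈ 55343.200 → 55343.

frame 55343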